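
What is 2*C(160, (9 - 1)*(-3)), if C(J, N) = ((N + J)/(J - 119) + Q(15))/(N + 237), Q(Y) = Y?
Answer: 1502/8733 ≈ 0.17199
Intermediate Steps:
C(J, N) = (15 + (J + N)/(-119 + J))/(237 + N) (C(J, N) = ((N + J)/(J - 119) + 15)/(N + 237) = ((J + N)/(-119 + J) + 15)/(237 + N) = (15 + (J + N)/(-119 + J))/(237 + N))
2*C(160, (9 - 1)*(-3)) = 2*((-1785 + (9 - 1)*(-3) + 16*160)/(-28203 - 119*(9 - 1)*(-3) + 237*160 + 160*((9 - 1)*(-3)))) = 2*((-1785 + 8*(-3) + 2560)/(-28203 - 952*(-3) + 37920 + 160*(8*(-3)))) = 2*((-1785 - 24 + 2560)/(-28203 - 119*(-24) + 37920 + 160*(-24))) = 2*(751/(-28203 + 2856 + 37920 - 3840)) = 2*(751/8733) = 1502/8733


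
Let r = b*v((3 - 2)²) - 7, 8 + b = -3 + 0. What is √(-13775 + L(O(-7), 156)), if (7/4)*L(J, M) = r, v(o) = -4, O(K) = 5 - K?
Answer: I*√673939/7 ≈ 117.28*I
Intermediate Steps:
b = -11 (b = -8 + (-3 + 0) = -8 - 3 = -11)
r = 37 (r = -11*(-4) - 7 = 44 - 7 = 37)
L(J, M) = 148/7 (L(J, M) = (4/7)*37 = 148/7)
√(-13775 + L(O(-7), 156)) = √(-13775 + 148/7) = √(-96277/7) = I*√673939/7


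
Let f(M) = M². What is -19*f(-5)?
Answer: -475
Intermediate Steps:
-19*f(-5) = -19*(-5)² = -19*25 = -475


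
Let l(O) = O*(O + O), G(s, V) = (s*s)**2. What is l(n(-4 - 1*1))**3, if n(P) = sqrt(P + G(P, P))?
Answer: 1906624000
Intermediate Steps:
G(s, V) = s**4 (G(s, V) = (s**2)**2 = s**4)
n(P) = sqrt(P + P**4)
l(O) = 2*O**2 (l(O) = O*(2*O) = 2*O**2)
l(n(-4 - 1*1))**3 = (2*(sqrt((-4 - 1*1) + (-4 - 1*1)**4))**2)**3 = (2*(sqrt((-4 - 1) + (-4 - 1)**4))**2)**3 = (2*(sqrt(-5 + (-5)**4))**2)**3 = (2*(sqrt(-5 + 625))**2)**3 = (2*(sqrt(620))**2)**3 = (2*(2*sqrt(155))**2)**3 = (2*620)**3 = 1240**3 = 1906624000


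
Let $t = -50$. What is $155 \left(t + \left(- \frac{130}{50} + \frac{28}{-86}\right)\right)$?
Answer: $- \frac{352749}{43} \approx -8203.5$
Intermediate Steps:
$155 \left(t + \left(- \frac{130}{50} + \frac{28}{-86}\right)\right) = 155 \left(-50 + \left(- \frac{130}{50} + \frac{28}{-86}\right)\right) = 155 \left(-50 + \left(\left(-130\right) \frac{1}{50} + 28 \left(- \frac{1}{86}\right)\right)\right) = 155 \left(-50 - \frac{629}{215}\right) = 155 \left(- \frac{11379}{215}\right) = - \frac{352749}{43}$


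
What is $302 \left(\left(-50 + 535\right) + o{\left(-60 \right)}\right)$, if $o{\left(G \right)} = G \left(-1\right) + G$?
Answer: $146470$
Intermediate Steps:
$o{\left(G \right)} = 0$ ($o{\left(G \right)} = - G + G = 0$)
$302 \left(\left(-50 + 535\right) + o{\left(-60 \right)}\right) = 302 \left(\left(-50 + 535\right) + 0\right) = 302 \left(485 + 0\right) = 302 \cdot 485 = 146470$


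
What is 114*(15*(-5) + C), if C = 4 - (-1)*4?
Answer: -7638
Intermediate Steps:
C = 8 (C = 4 - 1*(-4) = 4 + 4 = 8)
114*(15*(-5) + C) = 114*(15*(-5) + 8) = 114*(-75 + 8) = 114*(-67) = -7638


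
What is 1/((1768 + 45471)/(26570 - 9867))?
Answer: 16703/47239 ≈ 0.35358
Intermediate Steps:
1/((1768 + 45471)/(26570 - 9867)) = 1/(47239/16703) = 16703/47239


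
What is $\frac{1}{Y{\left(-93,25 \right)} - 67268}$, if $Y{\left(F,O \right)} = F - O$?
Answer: $- \frac{1}{67386} \approx -1.484 \cdot 10^{-5}$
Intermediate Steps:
$\frac{1}{Y{\left(-93,25 \right)} - 67268} = \frac{1}{\left(-93 - 25\right) - 67268} = \frac{1}{-118 - 67268} = \frac{1}{-67386} = - \frac{1}{67386}$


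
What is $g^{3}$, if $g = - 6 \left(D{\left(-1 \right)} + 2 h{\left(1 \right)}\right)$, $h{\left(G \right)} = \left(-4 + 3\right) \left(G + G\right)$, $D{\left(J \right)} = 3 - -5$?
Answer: $-13824$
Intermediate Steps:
$D{\left(J \right)} = 8$ ($D{\left(J \right)} = 3 + 5 = 8$)
$h{\left(G \right)} = - 2 G$
$g = -24$ ($g = - 6 \left(8 + 2 \left(\left(-2\right) 1\right)\right) = - 6 \left(8 + 2 \left(-2\right)\right) = - 6 \left(8 - 4\right) = \left(-6\right) 4 = -24$)
$g^{3} = \left(-24\right)^{3} = -13824$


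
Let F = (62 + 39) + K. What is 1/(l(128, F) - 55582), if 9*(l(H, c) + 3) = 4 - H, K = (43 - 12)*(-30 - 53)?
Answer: -9/500389 ≈ -1.7986e-5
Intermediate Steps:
K = -2573 (K = 31*(-83) = -2573)
F = -2472 (F = (62 + 39) - 2573 = 101 - 2573 = -2472)
l(H, c) = -23/9 - H/9 (l(H, c) = -3 + (4 - H)/9 = -3 + (4/9 - H/9) = -23/9 - H/9)
1/(l(128, F) - 55582) = 1/((-23/9 - 1/9*128) - 55582) = 1/((-23/9 - 128/9) - 55582) = 1/(-151/9 - 55582) = 1/(-500389/9) = -9/500389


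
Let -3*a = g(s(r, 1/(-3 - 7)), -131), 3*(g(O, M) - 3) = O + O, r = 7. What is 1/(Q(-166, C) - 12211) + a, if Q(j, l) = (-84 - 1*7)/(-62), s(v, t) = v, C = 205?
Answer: -17411351/6812919 ≈ -2.5556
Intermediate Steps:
Q(j, l) = 91/62 (Q(j, l) = (-84 - 7)*(-1/62) = -91*(-1/62) = 91/62)
g(O, M) = 3 + 2*O/3 (g(O, M) = 3 + (O + O)/3 = 3 + (2*O)/3 = 3 + 2*O/3)
a = -23/9 (a = -(3 + (2/3)*7)/3 = -(3 + 14/3)/3 = -1/3*23/3 = -23/9 ≈ -2.5556)
1/(Q(-166, C) - 12211) + a = 1/(91/62 - 12211) - 23/9 = 1/(-756991/62) - 23/9 = -62/756991 - 23/9 = -17411351/6812919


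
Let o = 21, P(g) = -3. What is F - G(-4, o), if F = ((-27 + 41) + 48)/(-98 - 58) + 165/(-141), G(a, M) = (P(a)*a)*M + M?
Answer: -1006565/3666 ≈ -274.57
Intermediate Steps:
G(a, M) = M - 3*M*a (G(a, M) = (-3*a)*M + M = -3*M*a + M = M - 3*M*a)
F = -5747/3666 (F = (14 + 48)/(-156) + 165*(-1/141) = 62*(-1/156) - 55/47 = -31/78 - 55/47 = -5747/3666 ≈ -1.5676)
F - G(-4, o) = -5747/3666 - 21*(1 - 3*(-4)) = -5747/3666 - 21*(1 + 12) = -5747/3666 - 21*13 = -5747/3666 - 1*273 = -5747/3666 - 273 = -1006565/3666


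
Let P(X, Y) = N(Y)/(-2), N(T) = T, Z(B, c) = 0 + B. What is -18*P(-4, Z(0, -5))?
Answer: 0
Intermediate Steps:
Z(B, c) = B
P(X, Y) = -Y/2 (P(X, Y) = Y/(-2) = Y*(-½) = -Y/2)
-18*P(-4, Z(0, -5)) = -(-9)*0 = -18*0 = 0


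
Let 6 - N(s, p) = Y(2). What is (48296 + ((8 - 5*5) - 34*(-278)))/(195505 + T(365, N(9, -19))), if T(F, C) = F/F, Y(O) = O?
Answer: 57731/195506 ≈ 0.29529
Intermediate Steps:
N(s, p) = 4 (N(s, p) = 6 - 1*2 = 6 - 2 = 4)
T(F, C) = 1
(48296 + ((8 - 5*5) - 34*(-278)))/(195505 + T(365, N(9, -19))) = (48296 + ((8 - 5*5) - 34*(-278)))/(195505 + 1) = (48296 + ((8 - 25) + 9452))/195506 = (48296 + (-17 + 9452))*(1/195506) = (48296 + 9435)*(1/195506) = 57731*(1/195506) = 57731/195506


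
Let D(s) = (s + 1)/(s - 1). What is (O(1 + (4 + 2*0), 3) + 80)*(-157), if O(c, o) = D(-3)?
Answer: -25277/2 ≈ -12639.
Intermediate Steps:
D(s) = (1 + s)/(-1 + s)
O(c, o) = ½ (O(c, o) = (1 - 3)/(-1 - 3) = -2/(-4) = -¼*(-2) = ½)
(O(1 + (4 + 2*0), 3) + 80)*(-157) = (½ + 80)*(-157) = (161/2)*(-157) = -25277/2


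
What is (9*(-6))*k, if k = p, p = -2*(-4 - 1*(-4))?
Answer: 0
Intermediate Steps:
p = 0 (p = -2*(-4 + 4) = -2*0 = 0)
k = 0
(9*(-6))*k = (9*(-6))*0 = -54*0 = 0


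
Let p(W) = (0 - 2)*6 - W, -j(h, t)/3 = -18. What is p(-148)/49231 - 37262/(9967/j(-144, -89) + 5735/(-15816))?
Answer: -261118747273576/1290905595707 ≈ -202.28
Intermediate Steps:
j(h, t) = 54 (j(h, t) = -3*(-18) = 54)
p(W) = -12 - W (p(W) = -2*6 - W = -12 - W)
p(-148)/49231 - 37262/(9967/j(-144, -89) + 5735/(-15816)) = (-12 - 1*(-148))/49231 - 37262/(9967/54 + 5735/(-15816)) = (-12 + 148)*(1/49231) - 37262/(9967*(1/54) + 5735*(-1/15816)) = 136*(1/49231) - 37262/(9967/54 - 5735/15816) = 136/49231 - 37262/26221397/142344 = 136/49231 - 37262*142344/26221397 = 136/49231 - 5304022128/26221397 = -261118747273576/1290905595707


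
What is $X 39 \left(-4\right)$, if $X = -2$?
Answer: $312$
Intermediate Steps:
$X 39 \left(-4\right) = \left(-2\right) 39 \left(-4\right) = \left(-78\right) \left(-4\right) = 312$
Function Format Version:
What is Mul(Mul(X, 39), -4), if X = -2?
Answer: 312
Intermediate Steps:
Mul(Mul(X, 39), -4) = Mul(Mul(-2, 39), -4) = Mul(-78, -4) = 312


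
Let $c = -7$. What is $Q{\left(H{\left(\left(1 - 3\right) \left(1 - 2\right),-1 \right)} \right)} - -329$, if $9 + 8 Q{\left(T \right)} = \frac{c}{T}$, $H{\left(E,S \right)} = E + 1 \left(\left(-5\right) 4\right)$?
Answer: $\frac{47221}{144} \approx 327.92$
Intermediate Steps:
$H{\left(E,S \right)} = -20 + E$ ($H{\left(E,S \right)} = E + 1 \left(-20\right) = E - 20 = -20 + E$)
$Q{\left(T \right)} = - \frac{9}{8} - \frac{7}{8 T}$ ($Q{\left(T \right)} = - \frac{9}{8} + \frac{\left(-7\right) \frac{1}{T}}{8} = - \frac{9}{8} - \frac{7}{8 T}$)
$Q{\left(H{\left(\left(1 - 3\right) \left(1 - 2\right),-1 \right)} \right)} - -329 = \frac{-7 - 9 \left(-20 + \left(1 - 3\right) \left(1 - 2\right)\right)}{8 \left(-20 + \left(1 - 3\right) \left(1 - 2\right)\right)} - -329 = \frac{-7 - 9 \left(-20 - -2\right)}{8 \left(-20 - -2\right)} + 329 = \frac{-7 - 9 \left(-20 + 2\right)}{8 \left(-20 + 2\right)} + 329 = \frac{-7 - -162}{8 \left(-18\right)} + 329 = \frac{1}{8} \left(- \frac{1}{18}\right) \left(-7 + 162\right) + 329 = \frac{1}{8} \left(- \frac{1}{18}\right) 155 + 329 = - \frac{155}{144} + 329 = \frac{47221}{144}$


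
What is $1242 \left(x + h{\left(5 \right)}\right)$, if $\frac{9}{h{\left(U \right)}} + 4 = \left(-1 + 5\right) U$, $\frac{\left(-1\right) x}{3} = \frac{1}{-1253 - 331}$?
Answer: $\frac{30843}{44} \approx 700.98$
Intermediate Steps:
$x = \frac{1}{528}$ ($x = - \frac{3}{-1253 - 331} = - \frac{3}{-1584} = \left(-3\right) \left(- \frac{1}{1584}\right) = \frac{1}{528} \approx 0.0018939$)
$h{\left(U \right)} = \frac{9}{-4 + 4 U}$ ($h{\left(U \right)} = \frac{9}{-4 + \left(-1 + 5\right) U} = \frac{9}{-4 + 4 U}$)
$1242 \left(x + h{\left(5 \right)}\right) = 1242 \left(\frac{1}{528} + \frac{9}{4 \left(-1 + 5\right)}\right) = 1242 \left(\frac{1}{528} + \frac{9}{4 \cdot 4}\right) = 1242 \left(\frac{1}{528} + \frac{9}{4} \cdot \frac{1}{4}\right) = 1242 \left(\frac{1}{528} + \frac{9}{16}\right) = 1242 \cdot \frac{149}{264} = \frac{30843}{44}$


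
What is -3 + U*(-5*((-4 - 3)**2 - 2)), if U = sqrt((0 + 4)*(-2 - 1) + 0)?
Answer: -3 - 470*I*sqrt(3) ≈ -3.0 - 814.06*I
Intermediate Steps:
U = 2*I*sqrt(3) (U = sqrt(4*(-3) + 0) = sqrt(-12 + 0) = sqrt(-12) = 2*I*sqrt(3) ≈ 3.4641*I)
-3 + U*(-5*((-4 - 3)**2 - 2)) = -3 + (2*I*sqrt(3))*(-5*((-4 - 3)**2 - 2)) = -3 + (2*I*sqrt(3))*(-5*((-7)**2 - 2)) = -3 + (2*I*sqrt(3))*(-5*(49 - 2)) = -3 + (2*I*sqrt(3))*(-5*47) = -3 + (2*I*sqrt(3))*(-235) = -3 - 470*I*sqrt(3)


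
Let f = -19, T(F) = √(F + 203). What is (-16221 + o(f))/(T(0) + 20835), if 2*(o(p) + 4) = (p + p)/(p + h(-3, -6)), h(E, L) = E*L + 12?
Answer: -1859461245/2387533621 + 89247*√203/2387533621 ≈ -0.77829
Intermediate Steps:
T(F) = √(203 + F)
h(E, L) = 12 + E*L
o(p) = -4 + p/(30 + p) (o(p) = -4 + ((p + p)/(p + (12 - 3*(-6))))/2 = -4 + ((2*p)/(p + (12 + 18)))/2 = -4 + ((2*p)/(p + 30))/2 = -4 + ((2*p)/(30 + p))/2 = -4 + (2*p/(30 + p))/2 = -4 + p/(30 + p))
(-16221 + o(f))/(T(0) + 20835) = (-16221 + 3*(-40 - 1*(-19))/(30 - 19))/(√(203 + 0) + 20835) = (-16221 + 3*(-40 + 19)/11)/(√203 + 20835) = (-16221 + 3*(1/11)*(-21))/(20835 + √203) = (-16221 - 63/11)/(20835 + √203) = -178494/(11*(20835 + √203))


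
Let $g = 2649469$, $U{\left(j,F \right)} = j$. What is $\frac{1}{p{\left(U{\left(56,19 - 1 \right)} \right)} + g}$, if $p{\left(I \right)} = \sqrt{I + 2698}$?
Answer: $\frac{2649469}{7019685979207} - \frac{9 \sqrt{34}}{7019685979207} \approx 3.7743 \cdot 10^{-7}$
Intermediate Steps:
$p{\left(I \right)} = \sqrt{2698 + I}$
$\frac{1}{p{\left(U{\left(56,19 - 1 \right)} \right)} + g} = \frac{1}{\sqrt{2698 + 56} + 2649469} = \frac{1}{\sqrt{2754} + 2649469} = \frac{1}{9 \sqrt{34} + 2649469} = \frac{1}{2649469 + 9 \sqrt{34}}$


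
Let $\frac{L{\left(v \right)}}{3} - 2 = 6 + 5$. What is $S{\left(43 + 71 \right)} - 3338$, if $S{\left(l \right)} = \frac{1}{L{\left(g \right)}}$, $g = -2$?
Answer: $- \frac{130181}{39} \approx -3338.0$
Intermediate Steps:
$L{\left(v \right)} = 39$ ($L{\left(v \right)} = 6 + 3 \left(6 + 5\right) = 6 + 3 \cdot 11 = 6 + 33 = 39$)
$S{\left(l \right)} = \frac{1}{39}$
$S{\left(43 + 71 \right)} - 3338 = \frac{1}{39} - 3338 = - \frac{130181}{39}$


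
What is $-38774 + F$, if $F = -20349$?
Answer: $-59123$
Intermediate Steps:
$-38774 + F = -38774 - 20349 = -59123$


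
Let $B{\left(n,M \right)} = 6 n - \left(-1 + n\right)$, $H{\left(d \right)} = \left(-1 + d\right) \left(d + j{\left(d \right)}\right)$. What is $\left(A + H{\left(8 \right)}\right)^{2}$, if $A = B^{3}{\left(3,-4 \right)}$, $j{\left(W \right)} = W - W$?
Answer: $17239104$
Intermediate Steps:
$j{\left(W \right)} = 0$
$H{\left(d \right)} = d \left(-1 + d\right)$ ($H{\left(d \right)} = \left(-1 + d\right) \left(d + 0\right) = \left(-1 + d\right) d = d \left(-1 + d\right)$)
$B{\left(n,M \right)} = 1 + 5 n$
$A = 4096$ ($A = \left(1 + 5 \cdot 3\right)^{3} = \left(1 + 15\right)^{3} = 16^{3} = 4096$)
$\left(A + H{\left(8 \right)}\right)^{2} = \left(4096 + 8 \left(-1 + 8\right)\right)^{2} = \left(4096 + 8 \cdot 7\right)^{2} = \left(4096 + 56\right)^{2} = 4152^{2} = 17239104$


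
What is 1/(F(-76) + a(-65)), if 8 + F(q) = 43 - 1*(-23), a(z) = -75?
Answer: -1/17 ≈ -0.058824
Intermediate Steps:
F(q) = 58 (F(q) = -8 + (43 - 1*(-23)) = -8 + (43 + 23) = -8 + 66 = 58)
1/(F(-76) + a(-65)) = 1/(58 - 75) = 1/(-17) = -1/17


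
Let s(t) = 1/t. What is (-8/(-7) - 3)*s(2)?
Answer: -13/14 ≈ -0.92857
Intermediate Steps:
(-8/(-7) - 3)*s(2) = (-8/(-7) - 3)/2 = (-8*(-1/7) - 3)*(1/2) = (8/7 - 3)*(1/2) = -13/7*1/2 = -13/14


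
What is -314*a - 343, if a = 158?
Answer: -49955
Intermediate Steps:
-314*a - 343 = -314*158 - 343 = -49612 - 343 = -49955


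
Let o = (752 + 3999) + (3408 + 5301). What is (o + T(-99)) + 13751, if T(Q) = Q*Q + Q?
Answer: 36913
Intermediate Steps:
o = 13460 (o = 4751 + 8709 = 13460)
T(Q) = Q + Q**2 (T(Q) = Q**2 + Q = Q + Q**2)
(o + T(-99)) + 13751 = (13460 - 99*(1 - 99)) + 13751 = (13460 - 99*(-98)) + 13751 = (13460 + 9702) + 13751 = 23162 + 13751 = 36913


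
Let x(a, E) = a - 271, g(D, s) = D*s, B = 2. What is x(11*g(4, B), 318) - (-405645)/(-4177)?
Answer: -1170036/4177 ≈ -280.11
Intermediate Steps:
x(a, E) = -271 + a
x(11*g(4, B), 318) - (-405645)/(-4177) = (-271 + 11*(4*2)) - (-405645)/(-4177) = (-271 + 11*8) - (-405645)*(-1)/4177 = (-271 + 88) - 1*405645/4177 = -183 - 405645/4177 = -1170036/4177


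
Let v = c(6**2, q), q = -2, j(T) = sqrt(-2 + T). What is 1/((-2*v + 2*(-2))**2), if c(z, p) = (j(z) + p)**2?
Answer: 67/139392 + 5*sqrt(34)/69696 ≈ 0.00089897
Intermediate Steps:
c(z, p) = (p + sqrt(-2 + z))**2 (c(z, p) = (sqrt(-2 + z) + p)**2 = (p + sqrt(-2 + z))**2)
v = (-2 + sqrt(34))**2 (v = (-2 + sqrt(-2 + 6**2))**2 = (-2 + sqrt(-2 + 36))**2 = (-2 + sqrt(34))**2 ≈ 14.676)
1/((-2*v + 2*(-2))**2) = 1/((-2*(2 - sqrt(34))**2 + 2*(-2))**2) = 1/((-2*(2 - sqrt(34))**2 - 4)**2) = 1/((-4 - 2*(2 - sqrt(34))**2)**2) = (-4 - 2*(2 - sqrt(34))**2)**(-2)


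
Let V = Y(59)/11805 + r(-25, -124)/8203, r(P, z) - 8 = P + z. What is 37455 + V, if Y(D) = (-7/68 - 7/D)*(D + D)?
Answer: 123318205524413/3292438110 ≈ 37455.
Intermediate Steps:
Y(D) = 2*D*(-7/68 - 7/D) (Y(D) = (-7*1/68 - 7/D)*(2*D) = (-7/68 - 7/D)*(2*D) = 2*D*(-7/68 - 7/D))
r(P, z) = 8 + P + z (r(P, z) = 8 + (P + z) = 8 + P + z)
V = -63885637/3292438110 (V = (-14 - 7/34*59)/11805 + (8 - 25 - 124)/8203 = (-14 - 413/34)*(1/11805) - 141*1/8203 = -889/34*1/11805 - 141/8203 = -889/401370 - 141/8203 = -63885637/3292438110 ≈ -0.019404)
37455 + V = 37455 - 63885637/3292438110 = 123318205524413/3292438110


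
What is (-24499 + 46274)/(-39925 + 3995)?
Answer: -4355/7186 ≈ -0.60604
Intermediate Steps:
(-24499 + 46274)/(-39925 + 3995) = 21775/(-35930) = 21775*(-1/35930) = -4355/7186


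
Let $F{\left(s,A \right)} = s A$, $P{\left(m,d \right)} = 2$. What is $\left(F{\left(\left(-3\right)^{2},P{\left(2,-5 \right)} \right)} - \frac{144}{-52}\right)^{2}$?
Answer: $\frac{72900}{169} \approx 431.36$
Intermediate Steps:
$F{\left(s,A \right)} = A s$
$\left(F{\left(\left(-3\right)^{2},P{\left(2,-5 \right)} \right)} - \frac{144}{-52}\right)^{2} = \left(2 \left(-3\right)^{2} - \frac{144}{-52}\right)^{2} = \left(2 \cdot 9 - - \frac{36}{13}\right)^{2} = \left(18 + \frac{36}{13}\right)^{2} = \left(\frac{270}{13}\right)^{2} = \frac{72900}{169}$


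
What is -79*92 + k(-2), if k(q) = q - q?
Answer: -7268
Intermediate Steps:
k(q) = 0
-79*92 + k(-2) = -79*92 + 0 = -7268 + 0 = -7268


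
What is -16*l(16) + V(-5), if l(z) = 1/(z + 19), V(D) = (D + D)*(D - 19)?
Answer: 8384/35 ≈ 239.54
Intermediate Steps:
V(D) = 2*D*(-19 + D) (V(D) = (2*D)*(-19 + D) = 2*D*(-19 + D))
l(z) = 1/(19 + z)
-16*l(16) + V(-5) = -16/(19 + 16) + 2*(-5)*(-19 - 5) = -16/35 + 2*(-5)*(-24) = -16*1/35 + 240 = -16/35 + 240 = 8384/35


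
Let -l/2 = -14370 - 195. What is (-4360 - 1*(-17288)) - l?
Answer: -16202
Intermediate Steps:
l = 29130 (l = -2*(-14370 - 195) = -2*(-14565) = 29130)
(-4360 - 1*(-17288)) - l = (-4360 - 1*(-17288)) - 1*29130 = (-4360 + 17288) - 29130 = 12928 - 29130 = -16202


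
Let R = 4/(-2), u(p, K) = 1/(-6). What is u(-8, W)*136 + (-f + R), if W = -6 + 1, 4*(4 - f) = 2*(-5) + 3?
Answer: -365/12 ≈ -30.417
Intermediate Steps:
f = 23/4 (f = 4 - (2*(-5) + 3)/4 = 4 - (-10 + 3)/4 = 4 - ¼*(-7) = 4 + 7/4 = 23/4 ≈ 5.7500)
W = -5
u(p, K) = -⅙
R = -2 (R = 4*(-½) = -2)
u(-8, W)*136 + (-f + R) = -⅙*136 + (-1*23/4 - 2) = -68/3 + (-23/4 - 2) = -68/3 - 31/4 = -365/12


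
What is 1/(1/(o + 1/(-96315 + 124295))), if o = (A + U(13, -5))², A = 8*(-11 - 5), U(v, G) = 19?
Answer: 332430381/27980 ≈ 11881.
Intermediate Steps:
A = -128 (A = 8*(-16) = -128)
o = 11881 (o = (-128 + 19)² = (-109)² = 11881)
1/(1/(o + 1/(-96315 + 124295))) = 1/(1/(11881 + 1/(-96315 + 124295))) = 1/(1/(11881 + 1/27980)) = 1/(1/(332430381/27980)) = 1/(27980/332430381) = 332430381/27980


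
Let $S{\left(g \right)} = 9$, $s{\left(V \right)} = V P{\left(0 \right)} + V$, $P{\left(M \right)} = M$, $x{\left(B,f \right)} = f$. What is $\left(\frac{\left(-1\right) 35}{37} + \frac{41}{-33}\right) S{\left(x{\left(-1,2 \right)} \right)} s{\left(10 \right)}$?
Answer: $- \frac{80160}{407} \approx -196.95$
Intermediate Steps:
$s{\left(V \right)} = V$ ($s{\left(V \right)} = V 0 + V = 0 + V = V$)
$\left(\frac{\left(-1\right) 35}{37} + \frac{41}{-33}\right) S{\left(x{\left(-1,2 \right)} \right)} s{\left(10 \right)} = \left(\frac{\left(-1\right) 35}{37} + \frac{41}{-33}\right) 9 \cdot 10 = \left(\left(-35\right) \frac{1}{37} + 41 \left(- \frac{1}{33}\right)\right) 9 \cdot 10 = \left(- \frac{35}{37} - \frac{41}{33}\right) 9 \cdot 10 = \left(- \frac{2672}{1221}\right) 9 \cdot 10 = \left(- \frac{8016}{407}\right) 10 = - \frac{80160}{407}$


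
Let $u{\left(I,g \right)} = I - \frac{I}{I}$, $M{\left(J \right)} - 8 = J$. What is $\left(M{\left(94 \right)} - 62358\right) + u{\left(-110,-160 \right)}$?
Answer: $-62367$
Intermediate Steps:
$M{\left(J \right)} = 8 + J$
$u{\left(I,g \right)} = -1 + I$ ($u{\left(I,g \right)} = I - 1 = -1 + I$)
$\left(M{\left(94 \right)} - 62358\right) + u{\left(-110,-160 \right)} = \left(\left(8 + 94\right) - 62358\right) - 111 = \left(102 - 62358\right) - 111 = -62256 - 111 = -62367$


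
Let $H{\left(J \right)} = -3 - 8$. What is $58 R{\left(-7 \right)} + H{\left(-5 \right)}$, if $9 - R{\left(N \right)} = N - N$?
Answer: $511$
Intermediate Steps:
$R{\left(N \right)} = 9$ ($R{\left(N \right)} = 9 - \left(N - N\right) = 9 - 0 = 9 + 0 = 9$)
$H{\left(J \right)} = -11$
$58 R{\left(-7 \right)} + H{\left(-5 \right)} = 58 \cdot 9 - 11 = 522 - 11 = 511$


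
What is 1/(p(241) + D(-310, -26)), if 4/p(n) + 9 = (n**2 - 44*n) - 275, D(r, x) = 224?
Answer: 47193/10571236 ≈ 0.0044643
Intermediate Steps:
p(n) = 4/(-284 + n**2 - 44*n) (p(n) = 4/(-9 + ((n**2 - 44*n) - 275)) = 4/(-9 + (-275 + n**2 - 44*n)) = 4/(-284 + n**2 - 44*n))
1/(p(241) + D(-310, -26)) = 1/(4/(-284 + 241**2 - 44*241) + 224) = 1/(4/(-284 + 58081 - 10604) + 224) = 1/(4/47193 + 224) = 1/(10571236/47193) = 47193/10571236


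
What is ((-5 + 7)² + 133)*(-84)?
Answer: -11508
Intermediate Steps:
((-5 + 7)² + 133)*(-84) = (2² + 133)*(-84) = (4 + 133)*(-84) = 137*(-84) = -11508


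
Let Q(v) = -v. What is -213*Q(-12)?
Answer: -2556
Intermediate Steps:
-213*Q(-12) = -(-213)*(-12) = -213*12 = -2556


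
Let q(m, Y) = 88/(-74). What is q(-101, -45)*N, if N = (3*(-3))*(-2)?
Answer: -792/37 ≈ -21.405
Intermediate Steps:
q(m, Y) = -44/37 (q(m, Y) = 88*(-1/74) = -44/37)
N = 18 (N = -9*(-2) = 18)
q(-101, -45)*N = -44/37*18 = -792/37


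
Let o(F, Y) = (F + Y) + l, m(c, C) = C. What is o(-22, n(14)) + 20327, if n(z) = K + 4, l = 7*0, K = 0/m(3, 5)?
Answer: 20309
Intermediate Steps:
K = 0 (K = 0/5 = 0*(⅕) = 0)
l = 0
n(z) = 4 (n(z) = 0 + 4 = 4)
o(F, Y) = F + Y (o(F, Y) = (F + Y) + 0 = F + Y)
o(-22, n(14)) + 20327 = (-22 + 4) + 20327 = -18 + 20327 = 20309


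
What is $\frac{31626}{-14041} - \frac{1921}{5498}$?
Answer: $- \frac{200852509}{77197418} \approx -2.6018$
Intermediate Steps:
$\frac{31626}{-14041} - \frac{1921}{5498} = 31626 \left(- \frac{1}{14041}\right) - \frac{1921}{5498} = - \frac{31626}{14041} - \frac{1921}{5498} = - \frac{200852509}{77197418}$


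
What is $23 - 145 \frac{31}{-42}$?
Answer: $\frac{5461}{42} \approx 130.02$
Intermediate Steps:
$23 - 145 \frac{31}{-42} = 23 - 145 \cdot 31 \left(- \frac{1}{42}\right) = 23 - - \frac{4495}{42} = 23 + \frac{4495}{42} = \frac{5461}{42}$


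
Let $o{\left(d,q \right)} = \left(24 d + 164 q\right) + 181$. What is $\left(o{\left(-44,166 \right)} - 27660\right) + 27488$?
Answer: $26177$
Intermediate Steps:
$o{\left(d,q \right)} = 181 + 24 d + 164 q$
$\left(o{\left(-44,166 \right)} - 27660\right) + 27488 = \left(\left(181 + 24 \left(-44\right) + 164 \cdot 166\right) - 27660\right) + 27488 = \left(\left(181 - 1056 + 27224\right) - 27660\right) + 27488 = \left(26349 - 27660\right) + 27488 = -1311 + 27488 = 26177$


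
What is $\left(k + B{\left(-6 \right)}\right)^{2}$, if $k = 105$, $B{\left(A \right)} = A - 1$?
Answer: $9604$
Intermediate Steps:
$B{\left(A \right)} = -1 + A$ ($B{\left(A \right)} = A - 1 = -1 + A$)
$\left(k + B{\left(-6 \right)}\right)^{2} = \left(105 - 7\right)^{2} = 98^{2} = 9604$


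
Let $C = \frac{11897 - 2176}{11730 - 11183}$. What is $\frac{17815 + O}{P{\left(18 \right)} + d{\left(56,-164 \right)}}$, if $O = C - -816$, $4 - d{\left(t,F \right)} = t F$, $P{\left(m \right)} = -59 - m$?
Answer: $\frac{10200878}{4983717} \approx 2.0468$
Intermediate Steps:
$C = \frac{9721}{547} \approx 17.771$
$d{\left(t,F \right)} = 4 - F t$ ($d{\left(t,F \right)} = 4 - t F = 4 - F t$)
$O = \frac{456073}{547}$ ($O = \frac{9721}{547} - -816 = \frac{9721}{547} + \left(-943 + 1759\right) = \frac{9721}{547} + 816 = \frac{456073}{547} \approx 833.77$)
$\frac{17815 + O}{P{\left(18 \right)} + d{\left(56,-164 \right)}} = \frac{17815 + \frac{456073}{547}}{\left(-59 - 18\right) - \left(-4 - 9184\right)} = \frac{10200878}{547 \left(\left(-59 - 18\right) + \left(4 + 9184\right)\right)} = \frac{10200878}{547 \left(-77 + 9188\right)} = \frac{10200878}{547 \cdot 9111} = \frac{10200878}{547} \cdot \frac{1}{9111} = \frac{10200878}{4983717}$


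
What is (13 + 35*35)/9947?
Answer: 1238/9947 ≈ 0.12446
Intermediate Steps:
(13 + 35*35)/9947 = (13 + 1225)*(1/9947) = 1238*(1/9947) = 1238/9947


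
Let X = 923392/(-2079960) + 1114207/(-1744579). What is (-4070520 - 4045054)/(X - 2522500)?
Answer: 3681076801770093270/1144160624701897961 ≈ 3.2173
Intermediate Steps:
X = -491054535461/453581817105 (X = 923392*(-1/2079960) + 1114207*(-1/1744579) = -115424/259995 - 1114207/1744579 = -491054535461/453581817105 ≈ -1.0826)
(-4070520 - 4045054)/(X - 2522500) = (-4070520 - 4045054)/(-491054535461/453581817105 - 2522500) = -8115574/(-1144160624701897961/453581817105) = -8115574*(-453581817105/1144160624701897961) = 3681076801770093270/1144160624701897961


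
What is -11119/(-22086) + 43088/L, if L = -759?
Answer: -314400749/5587758 ≈ -56.266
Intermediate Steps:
-11119/(-22086) + 43088/L = -11119/(-22086) + 43088/(-759) = -11119*(-1/22086) + 43088*(-1/759) = 11119/22086 - 43088/759 = -314400749/5587758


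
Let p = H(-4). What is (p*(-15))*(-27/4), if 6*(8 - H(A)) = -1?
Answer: 6615/8 ≈ 826.88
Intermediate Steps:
H(A) = 49/6 (H(A) = 8 - ⅙*(-1) = 8 + ⅙ = 49/6)
p = 49/6 ≈ 8.1667
(p*(-15))*(-27/4) = ((49/6)*(-15))*(-27/4) = -(-6615)/(2*4) = -245/2*(-27/4) = 6615/8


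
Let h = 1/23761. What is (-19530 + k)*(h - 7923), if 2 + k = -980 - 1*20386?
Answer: 7699392124996/23761 ≈ 3.2404e+8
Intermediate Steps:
k = -21368 (k = -2 + (-980 - 1*20386) = -2 + (-980 - 20386) = -2 - 21366 = -21368)
h = 1/23761 ≈ 4.2086e-5
(-19530 + k)*(h - 7923) = (-19530 - 21368)*(1/23761 - 7923) = -40898*(-188258402/23761) = 7699392124996/23761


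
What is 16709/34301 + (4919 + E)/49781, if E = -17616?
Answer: 396270932/1707538081 ≈ 0.23207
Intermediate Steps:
16709/34301 + (4919 + E)/49781 = 16709/34301 + (4919 - 17616)/49781 = 16709*(1/34301) - 12697*1/49781 = 16709/34301 - 12697/49781 = 396270932/1707538081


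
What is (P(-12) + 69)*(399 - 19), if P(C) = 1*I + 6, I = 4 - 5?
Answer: 28120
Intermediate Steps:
I = -1
P(C) = 5 (P(C) = 1*(-1) + 6 = -1 + 6 = 5)
(P(-12) + 69)*(399 - 19) = (5 + 69)*(399 - 19) = 74*380 = 28120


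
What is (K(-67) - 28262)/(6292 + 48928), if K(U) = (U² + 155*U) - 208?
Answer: -17183/27610 ≈ -0.62235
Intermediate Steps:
K(U) = -208 + U² + 155*U
(K(-67) - 28262)/(6292 + 48928) = ((-208 + (-67)² + 155*(-67)) - 28262)/(6292 + 48928) = ((-208 + 4489 - 10385) - 28262)/55220 = (-6104 - 28262)*(1/55220) = -34366*1/55220 = -17183/27610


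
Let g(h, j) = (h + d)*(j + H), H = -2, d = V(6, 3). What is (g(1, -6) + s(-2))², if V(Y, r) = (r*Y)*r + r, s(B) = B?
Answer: 217156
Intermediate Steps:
V(Y, r) = r + Y*r² (V(Y, r) = (Y*r)*r + r = Y*r² + r = r + Y*r²)
d = 57 (d = 3*(1 + 6*3) = 3*(1 + 18) = 3*19 = 57)
g(h, j) = (-2 + j)*(57 + h) (g(h, j) = (h + 57)*(j - 2) = (57 + h)*(-2 + j) = (-2 + j)*(57 + h))
(g(1, -6) + s(-2))² = ((-114 - 2*1 + 57*(-6) + 1*(-6)) - 2)² = ((-114 - 2 - 342 - 6) - 2)² = (-464 - 2)² = (-466)² = 217156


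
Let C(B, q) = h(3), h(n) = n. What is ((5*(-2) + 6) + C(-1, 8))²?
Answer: 1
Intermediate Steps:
C(B, q) = 3
((5*(-2) + 6) + C(-1, 8))² = ((5*(-2) + 6) + 3)² = ((-10 + 6) + 3)² = (-4 + 3)² = (-1)² = 1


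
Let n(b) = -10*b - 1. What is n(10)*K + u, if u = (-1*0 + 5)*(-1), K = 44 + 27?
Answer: -7176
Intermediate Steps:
K = 71
u = -5 (u = (0 + 5)*(-1) = 5*(-1) = -5)
n(b) = -1 - 10*b
n(10)*K + u = (-1 - 10*10)*71 - 5 = (-1 - 100)*71 - 5 = -101*71 - 5 = -7171 - 5 = -7176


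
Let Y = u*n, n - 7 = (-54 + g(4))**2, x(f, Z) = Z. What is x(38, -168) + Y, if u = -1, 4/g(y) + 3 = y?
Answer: -2675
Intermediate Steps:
g(y) = 4/(-3 + y)
n = 2507 (n = 7 + (-54 + 4/(-3 + 4))**2 = 7 + (-54 + 4/1)**2 = 7 + (-54 + 4*1)**2 = 7 + (-54 + 4)**2 = 7 + (-50)**2 = 7 + 2500 = 2507)
Y = -2507 (Y = -1*2507 = -2507)
x(38, -168) + Y = -168 - 2507 = -2675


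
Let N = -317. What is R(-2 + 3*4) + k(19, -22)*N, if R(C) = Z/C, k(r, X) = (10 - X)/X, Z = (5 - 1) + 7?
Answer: 50841/110 ≈ 462.19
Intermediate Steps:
Z = 11 (Z = 4 + 7 = 11)
k(r, X) = (10 - X)/X
R(C) = 11/C
R(-2 + 3*4) + k(19, -22)*N = 11/(-2 + 3*4) + ((10 - 1*(-22))/(-22))*(-317) = 11/(-2 + 12) - (10 + 22)/22*(-317) = 11/10 - 1/22*32*(-317) = 11*(1/10) - 16/11*(-317) = 11/10 + 5072/11 = 50841/110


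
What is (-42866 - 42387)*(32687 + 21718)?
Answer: -4638189465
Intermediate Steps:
(-42866 - 42387)*(32687 + 21718) = -85253*54405 = -4638189465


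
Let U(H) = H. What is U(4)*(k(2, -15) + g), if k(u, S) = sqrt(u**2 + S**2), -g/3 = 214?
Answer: -2568 + 4*sqrt(229) ≈ -2507.5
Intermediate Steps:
g = -642 (g = -3*214 = -642)
k(u, S) = sqrt(S**2 + u**2)
U(4)*(k(2, -15) + g) = 4*(sqrt((-15)**2 + 2**2) - 642) = 4*(sqrt(225 + 4) - 642) = 4*(sqrt(229) - 642) = 4*(-642 + sqrt(229)) = -2568 + 4*sqrt(229)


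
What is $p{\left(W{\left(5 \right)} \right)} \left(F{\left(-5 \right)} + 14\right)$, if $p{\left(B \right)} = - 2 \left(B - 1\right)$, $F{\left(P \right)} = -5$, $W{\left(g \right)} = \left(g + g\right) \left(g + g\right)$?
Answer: $-1782$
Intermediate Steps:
$W{\left(g \right)} = 4 g^{2}$ ($W{\left(g \right)} = 2 g 2 g = 4 g^{2}$)
$p{\left(B \right)} = 2 - 2 B$ ($p{\left(B \right)} = - 2 \left(-1 + B\right) = 2 - 2 B$)
$p{\left(W{\left(5 \right)} \right)} \left(F{\left(-5 \right)} + 14\right) = \left(2 - 2 \cdot 4 \cdot 5^{2}\right) \left(-5 + 14\right) = \left(2 - 2 \cdot 4 \cdot 25\right) 9 = \left(2 - 200\right) 9 = \left(-198\right) 9 = -1782$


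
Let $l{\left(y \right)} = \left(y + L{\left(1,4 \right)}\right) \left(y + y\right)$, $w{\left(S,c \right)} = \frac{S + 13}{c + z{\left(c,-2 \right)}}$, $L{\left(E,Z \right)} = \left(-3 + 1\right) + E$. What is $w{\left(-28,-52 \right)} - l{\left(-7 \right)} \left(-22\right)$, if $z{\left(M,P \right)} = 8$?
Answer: $\frac{108431}{44} \approx 2464.3$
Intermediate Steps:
$L{\left(E,Z \right)} = -2 + E$
$w{\left(S,c \right)} = \frac{13 + S}{8 + c}$ ($w{\left(S,c \right)} = \frac{S + 13}{c + 8} = \frac{13 + S}{8 + c}$)
$l{\left(y \right)} = 2 y \left(-1 + y\right)$ ($l{\left(y \right)} = \left(y + \left(-2 + 1\right)\right) \left(y + y\right) = \left(y - 1\right) 2 y = \left(-1 + y\right) 2 y = 2 y \left(-1 + y\right)$)
$w{\left(-28,-52 \right)} - l{\left(-7 \right)} \left(-22\right) = \frac{13 - 28}{8 - 52} - 2 \left(-7\right) \left(-1 - 7\right) \left(-22\right) = \frac{1}{-44} \left(-15\right) - 2 \left(-7\right) \left(-8\right) \left(-22\right) = \left(- \frac{1}{44}\right) \left(-15\right) - 112 \left(-22\right) = \frac{15}{44} - -2464 = \frac{15}{44} + 2464 = \frac{108431}{44}$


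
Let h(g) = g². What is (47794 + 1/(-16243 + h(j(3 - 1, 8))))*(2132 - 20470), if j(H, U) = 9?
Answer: -7082563122963/8081 ≈ -8.7645e+8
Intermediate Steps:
(47794 + 1/(-16243 + h(j(3 - 1, 8))))*(2132 - 20470) = (47794 + 1/(-16243 + 9²))*(2132 - 20470) = (47794 + 1/(-16243 + 81))*(-18338) = (47794 + 1/(-16162))*(-18338) = (47794 - 1/16162)*(-18338) = (772446627/16162)*(-18338) = -7082563122963/8081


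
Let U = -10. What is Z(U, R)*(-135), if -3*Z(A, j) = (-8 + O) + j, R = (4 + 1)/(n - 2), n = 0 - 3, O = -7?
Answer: -720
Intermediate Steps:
n = -3
R = -1 (R = (4 + 1)/(-3 - 2) = 5/(-5) = 5*(-⅕) = -1)
Z(A, j) = 5 - j/3 (Z(A, j) = -((-8 - 7) + j)/3 = -(-15 + j)/3 = 5 - j/3)
Z(U, R)*(-135) = (5 - ⅓*(-1))*(-135) = (5 + ⅓)*(-135) = (16/3)*(-135) = -720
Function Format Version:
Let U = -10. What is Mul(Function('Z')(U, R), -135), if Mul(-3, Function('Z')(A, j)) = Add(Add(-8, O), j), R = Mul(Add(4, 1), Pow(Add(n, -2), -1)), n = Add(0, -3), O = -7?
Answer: -720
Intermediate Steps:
n = -3
R = -1 (R = Mul(Add(4, 1), Pow(Add(-3, -2), -1)) = Mul(5, Pow(-5, -1)) = Mul(5, Rational(-1, 5)) = -1)
Function('Z')(A, j) = Add(5, Mul(Rational(-1, 3), j)) (Function('Z')(A, j) = Mul(Rational(-1, 3), Add(Add(-8, -7), j)) = Mul(Rational(-1, 3), Add(-15, j)) = Add(5, Mul(Rational(-1, 3), j)))
Mul(Function('Z')(U, R), -135) = Mul(Add(5, Mul(Rational(-1, 3), -1)), -135) = Mul(Add(5, Rational(1, 3)), -135) = Mul(Rational(16, 3), -135) = -720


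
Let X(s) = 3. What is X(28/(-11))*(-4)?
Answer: -12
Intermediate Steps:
X(28/(-11))*(-4) = 3*(-4) = -12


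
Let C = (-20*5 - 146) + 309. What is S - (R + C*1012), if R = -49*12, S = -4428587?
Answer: -4491755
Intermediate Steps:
R = -588
C = 63 (C = (-100 - 146) + 309 = -246 + 309 = 63)
S - (R + C*1012) = -4428587 - (-588 + 63*1012) = -4428587 - (-588 + 63756) = -4428587 - 1*63168 = -4428587 - 63168 = -4491755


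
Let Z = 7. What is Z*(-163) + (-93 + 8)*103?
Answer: -9896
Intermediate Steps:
Z*(-163) + (-93 + 8)*103 = 7*(-163) + (-93 + 8)*103 = -1141 - 85*103 = -1141 - 8755 = -9896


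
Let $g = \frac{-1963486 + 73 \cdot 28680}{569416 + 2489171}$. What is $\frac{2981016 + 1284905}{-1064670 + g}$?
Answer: $- \frac{13047690513627}{3256385691136} \approx -4.0068$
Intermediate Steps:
$g = \frac{130154}{3058587}$ ($g = \frac{-1963486 + 2093640}{3058587} = 130154 \cdot \frac{1}{3058587} = \frac{130154}{3058587} \approx 0.042554$)
$\frac{2981016 + 1284905}{-1064670 + g} = \frac{2981016 + 1284905}{-1064670 + \frac{130154}{3058587}} = \frac{4265921}{- \frac{3256385691136}{3058587}} = 4265921 \left(- \frac{3058587}{3256385691136}\right) = - \frac{13047690513627}{3256385691136}$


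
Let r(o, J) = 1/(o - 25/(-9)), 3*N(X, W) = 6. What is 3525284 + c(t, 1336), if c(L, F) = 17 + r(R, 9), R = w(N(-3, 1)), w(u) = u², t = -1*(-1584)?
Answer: 215043370/61 ≈ 3.5253e+6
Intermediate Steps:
N(X, W) = 2 (N(X, W) = (⅓)*6 = 2)
t = 1584
R = 4 (R = 2² = 4)
r(o, J) = 1/(25/9 + o) (r(o, J) = 1/(o - 25*(-⅑)) = 1/(o + 25/9) = 1/(25/9 + o))
c(L, F) = 1046/61 (c(L, F) = 17 + 9/(25 + 9*4) = 17 + 9/(25 + 36) = 17 + 9/61 = 1046/61)
3525284 + c(t, 1336) = 3525284 + 1046/61 = 215043370/61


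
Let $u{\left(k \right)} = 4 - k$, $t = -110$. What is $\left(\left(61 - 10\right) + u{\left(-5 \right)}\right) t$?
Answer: $-6600$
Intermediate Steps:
$\left(\left(61 - 10\right) + u{\left(-5 \right)}\right) t = \left(\left(61 - 10\right) + \left(4 - -5\right)\right) \left(-110\right) = \left(\left(61 - 10\right) + \left(4 + 5\right)\right) \left(-110\right) = \left(51 + 9\right) \left(-110\right) = 60 \left(-110\right) = -6600$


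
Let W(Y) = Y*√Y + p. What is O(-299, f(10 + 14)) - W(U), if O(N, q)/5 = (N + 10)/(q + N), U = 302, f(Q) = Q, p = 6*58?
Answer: -18851/55 - 302*√302 ≈ -5590.9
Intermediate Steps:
p = 348
O(N, q) = 5*(10 + N)/(N + q) (O(N, q) = 5*((N + 10)/(q + N)) = 5*((10 + N)/(N + q)) = 5*(10 + N)/(N + q))
W(Y) = 348 + Y^(3/2) (W(Y) = Y*√Y + 348 = Y^(3/2) + 348 = 348 + Y^(3/2))
O(-299, f(10 + 14)) - W(U) = 5*(10 - 299)/(-299 + (10 + 14)) - (348 + 302^(3/2)) = 5*(-289)/(-299 + 24) - (348 + 302*√302) = 5*(-289)/(-275) + (-348 - 302*√302) = 5*(-1/275)*(-289) + (-348 - 302*√302) = 289/55 + (-348 - 302*√302) = -18851/55 - 302*√302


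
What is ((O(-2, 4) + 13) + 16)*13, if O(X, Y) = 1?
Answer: 390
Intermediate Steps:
((O(-2, 4) + 13) + 16)*13 = ((1 + 13) + 16)*13 = (14 + 16)*13 = 30*13 = 390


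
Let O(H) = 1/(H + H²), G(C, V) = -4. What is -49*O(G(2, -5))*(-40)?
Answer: 490/3 ≈ 163.33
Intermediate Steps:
-49*O(G(2, -5))*(-40) = -49/((-4)*(1 - 4))*(-40) = -(-49)/(4*(-3))*(-40) = -(-49)*(-1)/(4*3)*(-40) = -49*1/12*(-40) = -49/12*(-40) = 490/3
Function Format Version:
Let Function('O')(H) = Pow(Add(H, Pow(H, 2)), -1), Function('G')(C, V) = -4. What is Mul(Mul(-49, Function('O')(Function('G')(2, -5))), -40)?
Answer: Rational(490, 3) ≈ 163.33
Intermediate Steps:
Mul(Mul(-49, Function('O')(Function('G')(2, -5))), -40) = Mul(Mul(-49, Mul(Pow(-4, -1), Pow(Add(1, -4), -1))), -40) = Mul(Mul(-49, Mul(Rational(-1, 4), Pow(-3, -1))), -40) = Mul(Mul(-49, Mul(Rational(-1, 4), Rational(-1, 3))), -40) = Mul(Mul(-49, Rational(1, 12)), -40) = Mul(Rational(-49, 12), -40) = Rational(490, 3)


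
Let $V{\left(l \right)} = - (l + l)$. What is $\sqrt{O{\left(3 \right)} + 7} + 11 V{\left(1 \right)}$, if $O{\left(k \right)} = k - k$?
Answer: $-22 + \sqrt{7} \approx -19.354$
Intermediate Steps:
$V{\left(l \right)} = - 2 l$
$O{\left(k \right)} = 0$
$\sqrt{O{\left(3 \right)} + 7} + 11 V{\left(1 \right)} = \sqrt{0 + 7} + 11 \left(\left(-2\right) 1\right) = \sqrt{7} + 11 \left(-2\right) = \sqrt{7} - 22 = -22 + \sqrt{7}$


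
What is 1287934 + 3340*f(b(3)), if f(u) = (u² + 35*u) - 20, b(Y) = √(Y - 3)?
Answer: 1221134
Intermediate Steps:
b(Y) = √(-3 + Y)
f(u) = -20 + u² + 35*u
1287934 + 3340*f(b(3)) = 1287934 + 3340*(-20 + (√(-3 + 3))² + 35*√(-3 + 3)) = 1287934 + 3340*(-20 + (√0)² + 35*√0) = 1287934 + 3340*(-20 + 0² + 35*0) = 1287934 + 3340*(-20 + 0 + 0) = 1287934 + 3340*(-20) = 1287934 - 66800 = 1221134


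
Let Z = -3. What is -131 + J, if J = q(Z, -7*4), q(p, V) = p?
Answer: -134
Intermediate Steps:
J = -3
-131 + J = -131 - 3 = -134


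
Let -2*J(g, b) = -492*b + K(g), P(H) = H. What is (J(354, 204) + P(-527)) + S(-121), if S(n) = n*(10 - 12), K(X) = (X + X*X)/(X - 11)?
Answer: 17052522/343 ≈ 49716.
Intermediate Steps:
K(X) = (X + X²)/(-11 + X)
J(g, b) = 246*b - g*(1 + g)/(2*(-11 + g)) (J(g, b) = -(-492*b + g*(1 + g)/(-11 + g))/2 = 246*b - g*(1 + g)/(2*(-11 + g)))
S(n) = -2*n (S(n) = n*(-2) = -2*n)
(J(354, 204) + P(-527)) + S(-121) = ((-1*354*(1 + 354) + 492*204*(-11 + 354))/(2*(-11 + 354)) - 527) - 2*(-121) = ((½)*(-1*354*355 + 492*204*343)/343 - 527) + 242 = ((½)*(1/343)*(-125670 + 34426224) - 527) + 242 = ((½)*(1/343)*34300554 - 527) + 242 = (17150277/343 - 527) + 242 = 16969516/343 + 242 = 17052522/343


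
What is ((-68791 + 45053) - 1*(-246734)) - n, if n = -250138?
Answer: 473134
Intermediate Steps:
((-68791 + 45053) - 1*(-246734)) - n = ((-68791 + 45053) - 1*(-246734)) - 1*(-250138) = (-23738 + 246734) + 250138 = 222996 + 250138 = 473134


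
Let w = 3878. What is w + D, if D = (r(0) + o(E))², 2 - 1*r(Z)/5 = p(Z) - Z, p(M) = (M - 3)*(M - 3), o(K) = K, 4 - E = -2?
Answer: 4719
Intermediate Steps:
E = 6 (E = 4 - 1*(-2) = 4 + 2 = 6)
p(M) = (-3 + M)² (p(M) = (-3 + M)*(-3 + M) = (-3 + M)²)
r(Z) = 10 - 5*(-3 + Z)² + 5*Z (r(Z) = 10 - 5*((-3 + Z)² - Z) = 10 + (-5*(-3 + Z)² + 5*Z) = 10 - 5*(-3 + Z)² + 5*Z)
D = 841 (D = ((10 - 5*(-3 + 0)² + 5*0) + 6)² = ((10 - 5*(-3)² + 0) + 6)² = ((10 - 5*9 + 0) + 6)² = ((10 - 45 + 0) + 6)² = (-35 + 6)² = (-29)² = 841)
w + D = 3878 + 841 = 4719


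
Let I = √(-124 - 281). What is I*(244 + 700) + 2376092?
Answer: 2376092 + 8496*I*√5 ≈ 2.3761e+6 + 18998.0*I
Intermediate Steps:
I = 9*I*√5 (I = √(-405) = 9*I*√5 ≈ 20.125*I)
I*(244 + 700) + 2376092 = (9*I*√5)*(244 + 700) + 2376092 = (9*I*√5)*944 + 2376092 = 8496*I*√5 + 2376092 = 2376092 + 8496*I*√5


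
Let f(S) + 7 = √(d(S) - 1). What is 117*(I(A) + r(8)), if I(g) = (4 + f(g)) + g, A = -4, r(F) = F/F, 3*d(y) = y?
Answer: -702 + 39*I*√21 ≈ -702.0 + 178.72*I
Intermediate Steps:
d(y) = y/3
r(F) = 1
f(S) = -7 + √(-1 + S/3) (f(S) = -7 + √(S/3 - 1) = -7 + √(-1 + S/3))
I(g) = -3 + g + √(-9 + 3*g)/3 (I(g) = (4 + (-7 + √(-9 + 3*g)/3)) + g = (-3 + √(-9 + 3*g)/3) + g = -3 + g + √(-9 + 3*g)/3)
117*(I(A) + r(8)) = 117*((-3 - 4 + √(-9 + 3*(-4))/3) + 1) = 117*((-3 - 4 + √(-9 - 12)/3) + 1) = 117*((-3 - 4 + √(-21)/3) + 1) = 117*((-3 - 4 + (I*√21)/3) + 1) = 117*((-3 - 4 + I*√21/3) + 1) = 117*((-7 + I*√21/3) + 1) = 117*(-6 + I*√21/3) = -702 + 39*I*√21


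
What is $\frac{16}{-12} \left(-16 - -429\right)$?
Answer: $- \frac{1652}{3} \approx -550.67$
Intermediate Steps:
$\frac{16}{-12} \left(-16 - -429\right) = 16 \left(- \frac{1}{12}\right) \left(-16 + 429\right) = \left(- \frac{4}{3}\right) 413 = - \frac{1652}{3}$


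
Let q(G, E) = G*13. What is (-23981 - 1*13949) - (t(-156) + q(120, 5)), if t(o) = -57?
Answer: -39433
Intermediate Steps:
q(G, E) = 13*G
(-23981 - 1*13949) - (t(-156) + q(120, 5)) = (-23981 - 1*13949) - (-57 + 13*120) = (-23981 - 13949) - (-57 + 1560) = -37930 - 1*1503 = -37930 - 1503 = -39433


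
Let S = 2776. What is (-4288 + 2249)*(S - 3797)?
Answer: 2081819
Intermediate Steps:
(-4288 + 2249)*(S - 3797) = (-4288 + 2249)*(2776 - 3797) = -2039*(-1021) = 2081819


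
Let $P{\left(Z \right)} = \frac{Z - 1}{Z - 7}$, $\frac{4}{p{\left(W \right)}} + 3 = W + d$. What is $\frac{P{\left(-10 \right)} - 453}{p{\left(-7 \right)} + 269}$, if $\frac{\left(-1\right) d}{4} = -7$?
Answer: $- \frac{69210}{41191} \approx -1.6802$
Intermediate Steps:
$d = 28$ ($d = \left(-4\right) \left(-7\right) = 28$)
$p{\left(W \right)} = \frac{4}{25 + W}$ ($p{\left(W \right)} = \frac{4}{-3 + \left(W + 28\right)} = \frac{4}{-3 + \left(28 + W\right)} = \frac{4}{25 + W}$)
$P{\left(Z \right)} = \frac{-1 + Z}{-7 + Z}$
$\frac{P{\left(-10 \right)} - 453}{p{\left(-7 \right)} + 269} = \frac{\frac{-1 - 10}{-7 - 10} - 453}{\frac{4}{25 - 7} + 269} = \frac{\frac{1}{-17} \left(-11\right) - 453}{\frac{4}{18} + 269} = \frac{\left(- \frac{1}{17}\right) \left(-11\right) - 453}{4 \cdot \frac{1}{18} + 269} = \frac{\frac{11}{17} - 453}{\frac{2}{9} + 269} = - \frac{7690}{17 \cdot \frac{2423}{9}} = \left(- \frac{7690}{17}\right) \frac{9}{2423} = - \frac{69210}{41191}$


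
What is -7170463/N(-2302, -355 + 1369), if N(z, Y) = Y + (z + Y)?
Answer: 7170463/274 ≈ 26170.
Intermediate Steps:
N(z, Y) = z + 2*Y (N(z, Y) = Y + (Y + z) = z + 2*Y)
-7170463/N(-2302, -355 + 1369) = -7170463/(-2302 + 2*(-355 + 1369)) = -7170463/(-2302 + 2*1014) = -7170463/(-2302 + 2028) = -7170463/(-274) = -7170463*(-1/274) = 7170463/274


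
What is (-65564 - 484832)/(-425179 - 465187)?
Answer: 275198/445183 ≈ 0.61817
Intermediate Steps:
(-65564 - 484832)/(-425179 - 465187) = -550396/(-890366) = -550396*(-1/890366) = 275198/445183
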